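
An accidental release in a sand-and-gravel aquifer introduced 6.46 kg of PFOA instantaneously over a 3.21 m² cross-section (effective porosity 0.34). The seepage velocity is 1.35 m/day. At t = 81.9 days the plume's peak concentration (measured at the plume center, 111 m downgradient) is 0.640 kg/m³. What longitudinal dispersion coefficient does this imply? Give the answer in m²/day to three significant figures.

0.0831 m²/day

At the plume center C_max = M/(n_e·A·√(4πDt)), so D = M²/(4πt·(n_e·A·C_max)²).
n_e·A·C_max = 0.34 × 3.21 × 0.640 = 0.6985 kg/m.
D = 6.46²/(4π × 81.9 × 0.6985²) = 0.0831 m²/day.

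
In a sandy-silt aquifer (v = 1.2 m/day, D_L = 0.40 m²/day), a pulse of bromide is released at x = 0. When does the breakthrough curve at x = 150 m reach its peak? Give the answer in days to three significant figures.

For the 1D instantaneous-source solution, setting ∂C/∂t = 0 at fixed x gives v²t² + 2Dt − x² = 0, so t = (√(D² + v²x²) − D)/v².
√(D² + v²x²) = √(0.40² + 1.2² × 150²) = 180.0; v² = 1.44.
t = (180.0 − 0.40)/1.44 = 125 days (vs. the pure-advection estimate x/v = 125 d).

125 days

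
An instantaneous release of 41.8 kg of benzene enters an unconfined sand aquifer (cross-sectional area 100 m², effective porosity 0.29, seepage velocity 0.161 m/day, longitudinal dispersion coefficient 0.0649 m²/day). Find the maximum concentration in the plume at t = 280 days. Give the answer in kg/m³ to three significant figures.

0.0954 kg/m³

The peak of an instantaneous 1D plume sits at x = vt; there the Gaussian factor is 1 and C_max = M/(n_e·A·√(4πDt)), where n_e·A is the pore area the mass is dissolved in.
√(4πDt) = √(4π × 0.0649 × 280) = 15.11 m, so C_max = 41.8/(0.29 × 100 × 15.11) = 0.0954 kg/m³.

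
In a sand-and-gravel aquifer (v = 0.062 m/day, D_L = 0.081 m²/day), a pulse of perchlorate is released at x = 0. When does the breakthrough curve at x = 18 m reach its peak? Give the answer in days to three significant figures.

For the 1D instantaneous-source solution, setting ∂C/∂t = 0 at fixed x gives v²t² + 2Dt − x² = 0, so t = (√(D² + v²x²) − D)/v².
√(D² + v²x²) = √(0.081² + 0.062² × 18²) = 1.119; v² = 0.003844.
t = (1.119 − 0.081)/0.003844 = 270 days (vs. the pure-advection estimate x/v = 290 d).

270 days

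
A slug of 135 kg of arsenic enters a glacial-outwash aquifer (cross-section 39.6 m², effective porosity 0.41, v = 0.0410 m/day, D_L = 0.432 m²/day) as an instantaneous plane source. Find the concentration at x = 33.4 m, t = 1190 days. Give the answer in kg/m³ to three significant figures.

0.0922 kg/m³

For an instantaneous plane source, C(x,t) = M/(n_e·A·√(4πDt)) · exp(−(x−vt)²/(4Dt)), with n_e·A the pore (flow) area.
Plume center vt = 0.0410 × 1190 = 48.79 m, so the well at 33.4 m is 15.39 m upgradient of the peak.
√(4πDt) = 80.37 m, giving peak height M/(n_e·A·√(4πDt)) = 135/(0.41 × 39.6 × 80.37) = 0.1035 kg/m³.
(x−vt)²/(4Dt) = (-15.39)²/(4 × 0.432 × 1190) = 0.1152; exp(−0.1152) = 0.8912.
C = 0.1035 × 0.8912 = 0.0922 kg/m³.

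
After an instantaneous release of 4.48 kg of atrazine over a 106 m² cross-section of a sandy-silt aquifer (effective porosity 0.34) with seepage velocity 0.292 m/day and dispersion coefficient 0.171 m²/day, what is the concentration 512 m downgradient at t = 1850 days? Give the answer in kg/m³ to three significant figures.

0.00105 kg/m³

For an instantaneous plane source, C(x,t) = M/(n_e·A·√(4πDt)) · exp(−(x−vt)²/(4Dt)), with n_e·A the pore (flow) area.
Plume center vt = 0.292 × 1850 = 540.2 m, so the well at 512 m is 28.2 m upgradient of the peak.
√(4πDt) = 63.05 m, giving peak height M/(n_e·A·√(4πDt)) = 4.48/(0.34 × 106 × 63.05) = 0.001972 kg/m³.
(x−vt)²/(4Dt) = (-28.2)²/(4 × 0.171 × 1850) = 0.6284; exp(−0.6284) = 0.5334.
C = 0.001972 × 0.5334 = 0.00105 kg/m³.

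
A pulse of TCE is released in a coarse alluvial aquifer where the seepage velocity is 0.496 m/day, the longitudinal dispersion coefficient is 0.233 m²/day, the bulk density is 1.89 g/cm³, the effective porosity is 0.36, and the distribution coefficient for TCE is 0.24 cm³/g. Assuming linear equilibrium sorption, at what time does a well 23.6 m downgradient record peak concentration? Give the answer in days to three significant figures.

105 days

Retardation factor R = 1 + ρ_b·K_d/n = 1 + 1.89 × 0.24/0.36 = 2.260.
Sorption retards both mechanisms: v_R = v/R = 0.2195 m/day, D_R = D/R = 0.1031 m²/day.
Peak time from v_R²t² + 2D_R t − x² = 0: t = (√(D_R² + v_R²x²) − D_R)/v_R².
√(D_R² + v_R²x²) = √(0.1031² + 0.2195² × 23.6²) = 5.181; v_R² = 0.04818.
t = (5.181 − 0.1031)/0.04818 = 105 days.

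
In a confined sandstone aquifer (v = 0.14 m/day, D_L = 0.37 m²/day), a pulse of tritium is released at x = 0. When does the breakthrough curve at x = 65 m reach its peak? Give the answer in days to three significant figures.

For the 1D instantaneous-source solution, setting ∂C/∂t = 0 at fixed x gives v²t² + 2Dt − x² = 0, so t = (√(D² + v²x²) − D)/v².
√(D² + v²x²) = √(0.37² + 0.14² × 65²) = 9.108; v² = 0.0196.
t = (9.108 − 0.37)/0.0196 = 446 days (vs. the pure-advection estimate x/v = 464 d).

446 days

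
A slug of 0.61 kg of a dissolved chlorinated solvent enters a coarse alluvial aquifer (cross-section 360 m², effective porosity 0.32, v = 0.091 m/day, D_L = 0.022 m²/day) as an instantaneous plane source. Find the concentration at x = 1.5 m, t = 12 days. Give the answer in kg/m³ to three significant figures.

For an instantaneous plane source, C(x,t) = M/(n_e·A·√(4πDt)) · exp(−(x−vt)²/(4Dt)), with n_e·A the pore (flow) area.
Plume center vt = 0.091 × 12 = 1.092 m, so the well at 1.5 m is 0.408 m downgradient of the peak.
√(4πDt) = 1.821 m, giving peak height M/(n_e·A·√(4πDt)) = 0.61/(0.32 × 360 × 1.821) = 0.002908 kg/m³.
(x−vt)²/(4Dt) = (0.408)²/(4 × 0.022 × 12) = 0.1576; exp(−0.1576) = 0.8542.
C = 0.002908 × 0.8542 = 0.00248 kg/m³.

0.00248 kg/m³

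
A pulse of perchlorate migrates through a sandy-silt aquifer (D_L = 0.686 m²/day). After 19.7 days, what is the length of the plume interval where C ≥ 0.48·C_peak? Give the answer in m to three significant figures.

The plume is Gaussian with σ = √(2Dt) = √(2 × 0.686 × 19.7) = 5.199 m.
C/C_peak = exp(−Δx²/(2σ²)) = 0.48 ⇒ Δx = σ·√(−2 ln 0.48) = 5.199 × 1.212 = 6.301 m.
Width = 2Δx = 12.6 m.

12.6 m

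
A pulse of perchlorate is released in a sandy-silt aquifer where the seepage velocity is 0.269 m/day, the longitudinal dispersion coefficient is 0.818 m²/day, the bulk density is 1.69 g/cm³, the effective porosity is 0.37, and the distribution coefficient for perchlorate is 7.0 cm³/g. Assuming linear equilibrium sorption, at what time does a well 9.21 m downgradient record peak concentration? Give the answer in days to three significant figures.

816 days

Retardation factor R = 1 + ρ_b·K_d/n = 1 + 1.69 × 7.0/0.37 = 32.97.
Sorption retards both mechanisms: v_R = v/R = 0.008159 m/day, D_R = D/R = 0.02481 m²/day.
Peak time from v_R²t² + 2D_R t − x² = 0: t = (√(D_R² + v_R²x²) − D_R)/v_R².
√(D_R² + v_R²x²) = √(0.02481² + 0.008159² × 9.21²) = 0.07913; v_R² = 6.657e-05.
t = (0.07913 − 0.02481)/6.657e-05 = 816 days.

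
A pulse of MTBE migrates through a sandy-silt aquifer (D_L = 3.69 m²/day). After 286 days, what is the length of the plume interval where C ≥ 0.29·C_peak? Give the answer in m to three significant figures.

The plume is Gaussian with σ = √(2Dt) = √(2 × 3.69 × 286) = 45.94 m.
C/C_peak = exp(−Δx²/(2σ²)) = 0.29 ⇒ Δx = σ·√(−2 ln 0.29) = 45.94 × 1.573 = 72.26 m.
Width = 2Δx = 145 m.

145 m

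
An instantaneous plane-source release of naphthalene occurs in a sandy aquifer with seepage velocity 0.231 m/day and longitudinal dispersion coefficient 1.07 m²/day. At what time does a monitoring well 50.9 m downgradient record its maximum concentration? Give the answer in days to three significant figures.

For the 1D instantaneous-source solution, setting ∂C/∂t = 0 at fixed x gives v²t² + 2Dt − x² = 0, so t = (√(D² + v²x²) − D)/v².
√(D² + v²x²) = √(1.07² + 0.231² × 50.9²) = 11.81; v² = 0.053361.
t = (11.81 − 1.07)/0.053361 = 201 days (vs. the pure-advection estimate x/v = 220 d).

201 days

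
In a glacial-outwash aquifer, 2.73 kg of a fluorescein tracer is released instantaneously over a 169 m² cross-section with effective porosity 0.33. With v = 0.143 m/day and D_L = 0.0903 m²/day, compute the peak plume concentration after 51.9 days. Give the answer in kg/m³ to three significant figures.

0.00638 kg/m³

The peak of an instantaneous 1D plume sits at x = vt; there the Gaussian factor is 1 and C_max = M/(n_e·A·√(4πDt)), where n_e·A is the pore area the mass is dissolved in.
√(4πDt) = √(4π × 0.0903 × 51.9) = 7.674 m, so C_max = 2.73/(0.33 × 169 × 7.674) = 0.00638 kg/m³.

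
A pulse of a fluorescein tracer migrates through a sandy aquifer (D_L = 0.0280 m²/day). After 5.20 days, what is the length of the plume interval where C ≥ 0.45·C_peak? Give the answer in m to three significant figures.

1.36 m

The plume is Gaussian with σ = √(2Dt) = √(2 × 0.0280 × 5.20) = 0.5396 m.
C/C_peak = exp(−Δx²/(2σ²)) = 0.45 ⇒ Δx = σ·√(−2 ln 0.45) = 0.5396 × 1.264 = 0.6821 m.
Width = 2Δx = 1.36 m.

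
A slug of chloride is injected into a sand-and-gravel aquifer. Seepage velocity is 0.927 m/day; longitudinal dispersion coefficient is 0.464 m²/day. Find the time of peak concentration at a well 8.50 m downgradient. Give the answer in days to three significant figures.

For the 1D instantaneous-source solution, setting ∂C/∂t = 0 at fixed x gives v²t² + 2Dt − x² = 0, so t = (√(D² + v²x²) − D)/v².
√(D² + v²x²) = √(0.464² + 0.927² × 8.50²) = 7.893; v² = 0.859329.
t = (7.893 − 0.464)/0.859329 = 8.65 days (vs. the pure-advection estimate x/v = 9.17 d).

8.65 days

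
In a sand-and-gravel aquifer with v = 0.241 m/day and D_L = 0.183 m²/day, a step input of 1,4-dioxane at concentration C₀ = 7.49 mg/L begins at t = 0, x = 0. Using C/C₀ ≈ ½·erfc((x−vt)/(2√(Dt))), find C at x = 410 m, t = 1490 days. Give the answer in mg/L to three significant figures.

For a continuous step input, C/C₀ ≈ ½·erfc((x−vt)/(2√(Dt))).
vt = 0.241 × 1490 = 359.09 m and 2√(Dt) = 2√(0.183 × 1490) = 33.03 m.
Argument (x−vt)/(2√(Dt)) = (410 − 359.09)/33.03 = 1.541; ½·erfc(1.541) = 0.01465.
C = 7.49 × 0.01465 = 0.110 mg/L.

0.110 mg/L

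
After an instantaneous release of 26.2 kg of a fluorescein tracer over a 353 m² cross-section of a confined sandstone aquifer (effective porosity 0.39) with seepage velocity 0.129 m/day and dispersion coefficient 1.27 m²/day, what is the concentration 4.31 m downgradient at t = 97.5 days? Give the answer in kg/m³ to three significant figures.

For an instantaneous plane source, C(x,t) = M/(n_e·A·√(4πDt)) · exp(−(x−vt)²/(4Dt)), with n_e·A the pore (flow) area.
Plume center vt = 0.129 × 97.5 = 12.5775 m, so the well at 4.31 m is 8.2675 m upgradient of the peak.
√(4πDt) = 39.45 m, giving peak height M/(n_e·A·√(4πDt)) = 26.2/(0.39 × 353 × 39.45) = 0.004824 kg/m³.
(x−vt)²/(4Dt) = (-8.2675)²/(4 × 1.27 × 97.5) = 0.1380; exp(−0.1380) = 0.8711.
C = 0.004824 × 0.8711 = 0.00420 kg/m³.

0.00420 kg/m³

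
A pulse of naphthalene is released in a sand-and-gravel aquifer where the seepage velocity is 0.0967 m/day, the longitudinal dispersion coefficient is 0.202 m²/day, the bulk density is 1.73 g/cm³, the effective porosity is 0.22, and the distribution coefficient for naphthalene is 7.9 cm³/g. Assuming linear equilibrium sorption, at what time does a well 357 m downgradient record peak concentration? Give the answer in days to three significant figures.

232000 days

Retardation factor R = 1 + ρ_b·K_d/n = 1 + 1.73 × 7.9/0.22 = 63.12.
Sorption retards both mechanisms: v_R = v/R = 0.001532 m/day, D_R = D/R = 0.003200 m²/day.
Peak time from v_R²t² + 2D_R t − x² = 0: t = (√(D_R² + v_R²x²) − D_R)/v_R².
√(D_R² + v_R²x²) = √(0.003200² + 0.001532² × 357²) = 0.5469; v_R² = 2.347e-06.
t = (0.5469 − 0.003200)/2.347e-06 = 232000 days.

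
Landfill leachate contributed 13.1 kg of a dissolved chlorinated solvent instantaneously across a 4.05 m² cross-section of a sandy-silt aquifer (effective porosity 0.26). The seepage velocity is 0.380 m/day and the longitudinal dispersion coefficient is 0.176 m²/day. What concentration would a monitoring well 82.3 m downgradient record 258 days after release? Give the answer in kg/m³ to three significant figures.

0.133 kg/m³

For an instantaneous plane source, C(x,t) = M/(n_e·A·√(4πDt)) · exp(−(x−vt)²/(4Dt)), with n_e·A the pore (flow) area.
Plume center vt = 0.380 × 258 = 98.04 m, so the well at 82.3 m is 15.74 m upgradient of the peak.
√(4πDt) = 23.89 m, giving peak height M/(n_e·A·√(4πDt)) = 13.1/(0.26 × 4.05 × 23.89) = 0.5207 kg/m³.
(x−vt)²/(4Dt) = (-15.74)²/(4 × 0.176 × 258) = 1.364; exp(−1.364) = 0.2556.
C = 0.5207 × 0.2556 = 0.133 kg/m³.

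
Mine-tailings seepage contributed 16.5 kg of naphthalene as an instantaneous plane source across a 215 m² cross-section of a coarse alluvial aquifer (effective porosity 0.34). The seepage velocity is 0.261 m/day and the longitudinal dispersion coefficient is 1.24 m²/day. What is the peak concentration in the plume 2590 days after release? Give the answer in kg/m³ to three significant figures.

0.00112 kg/m³

The peak of an instantaneous 1D plume sits at x = vt; there the Gaussian factor is 1 and C_max = M/(n_e·A·√(4πDt)), where n_e·A is the pore area the mass is dissolved in.
√(4πDt) = √(4π × 1.24 × 2590) = 200.9 m, so C_max = 16.5/(0.34 × 215 × 200.9) = 0.00112 kg/m³.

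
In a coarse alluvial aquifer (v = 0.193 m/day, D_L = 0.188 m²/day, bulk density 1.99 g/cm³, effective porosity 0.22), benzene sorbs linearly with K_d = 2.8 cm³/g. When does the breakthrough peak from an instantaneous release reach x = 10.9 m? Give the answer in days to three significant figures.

Retardation factor R = 1 + ρ_b·K_d/n = 1 + 1.99 × 2.8/0.22 = 26.33.
Sorption retards both mechanisms: v_R = v/R = 0.007330 m/day, D_R = D/R = 0.007140 m²/day.
Peak time from v_R²t² + 2D_R t − x² = 0: t = (√(D_R² + v_R²x²) − D_R)/v_R².
√(D_R² + v_R²x²) = √(0.007140² + 0.007330² × 10.9²) = 0.08022; v_R² = 5.373e-05.
t = (0.08022 − 0.007140)/5.373e-05 = 1360 days.

1360 days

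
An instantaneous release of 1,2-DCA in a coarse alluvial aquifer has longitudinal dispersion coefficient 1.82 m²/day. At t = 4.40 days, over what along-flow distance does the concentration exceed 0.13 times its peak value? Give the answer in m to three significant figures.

The plume is Gaussian with σ = √(2Dt) = √(2 × 1.82 × 4.40) = 4.002 m.
C/C_peak = exp(−Δx²/(2σ²)) = 0.13 ⇒ Δx = σ·√(−2 ln 0.13) = 4.002 × 2.020 = 8.084 m.
Width = 2Δx = 16.2 m.

16.2 m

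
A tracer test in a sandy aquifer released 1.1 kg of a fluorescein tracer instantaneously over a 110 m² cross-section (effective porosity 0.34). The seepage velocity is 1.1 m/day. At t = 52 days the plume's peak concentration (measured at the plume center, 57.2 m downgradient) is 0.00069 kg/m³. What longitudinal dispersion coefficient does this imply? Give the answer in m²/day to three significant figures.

2.78 m²/day

At the plume center C_max = M/(n_e·A·√(4πDt)), so D = M²/(4πt·(n_e·A·C_max)²).
n_e·A·C_max = 0.34 × 110 × 0.00069 = 0.02581 kg/m.
D = 1.1²/(4π × 52 × 0.02581²) = 2.78 m²/day.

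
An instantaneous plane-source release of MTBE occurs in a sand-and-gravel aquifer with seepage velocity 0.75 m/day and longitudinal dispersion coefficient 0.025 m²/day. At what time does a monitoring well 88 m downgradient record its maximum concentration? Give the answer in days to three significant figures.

For the 1D instantaneous-source solution, setting ∂C/∂t = 0 at fixed x gives v²t² + 2Dt − x² = 0, so t = (√(D² + v²x²) − D)/v².
√(D² + v²x²) = √(0.025² + 0.75² × 88²) = 66.00; v² = 0.5625.
t = (66.00 − 0.025)/0.5625 = 117 days (vs. the pure-advection estimate x/v = 117 d).

117 days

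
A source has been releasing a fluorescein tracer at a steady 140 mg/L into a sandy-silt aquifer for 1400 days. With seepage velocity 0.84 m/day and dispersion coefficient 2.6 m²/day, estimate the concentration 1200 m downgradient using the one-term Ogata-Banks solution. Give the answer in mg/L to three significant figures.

54.5 mg/L

For a continuous step input, C/C₀ ≈ ½·erfc((x−vt)/(2√(Dt))).
vt = 0.84 × 1400 = 1176 m and 2√(Dt) = 2√(2.6 × 1400) = 120.7 m.
Argument (x−vt)/(2√(Dt)) = (1200 − 1176)/120.7 = 0.1988; ½·erfc(0.1988) = 0.3893.
C = 140 × 0.3893 = 54.5 mg/L.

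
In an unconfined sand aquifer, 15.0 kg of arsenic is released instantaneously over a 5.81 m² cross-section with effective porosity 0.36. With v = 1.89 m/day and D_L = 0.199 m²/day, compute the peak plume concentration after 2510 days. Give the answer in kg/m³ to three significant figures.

0.0905 kg/m³

The peak of an instantaneous 1D plume sits at x = vt; there the Gaussian factor is 1 and C_max = M/(n_e·A·√(4πDt)), where n_e·A is the pore area the mass is dissolved in.
√(4πDt) = √(4π × 0.199 × 2510) = 79.23 m, so C_max = 15.0/(0.36 × 5.81 × 79.23) = 0.0905 kg/m³.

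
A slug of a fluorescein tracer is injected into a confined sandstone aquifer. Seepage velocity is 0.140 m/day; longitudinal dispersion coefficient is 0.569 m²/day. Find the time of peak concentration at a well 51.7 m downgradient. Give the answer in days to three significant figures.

For the 1D instantaneous-source solution, setting ∂C/∂t = 0 at fixed x gives v²t² + 2Dt − x² = 0, so t = (√(D² + v²x²) − D)/v².
√(D² + v²x²) = √(0.569² + 0.140² × 51.7²) = 7.260; v² = 0.0196.
t = (7.260 − 0.569)/0.0196 = 341 days (vs. the pure-advection estimate x/v = 369 d).

341 days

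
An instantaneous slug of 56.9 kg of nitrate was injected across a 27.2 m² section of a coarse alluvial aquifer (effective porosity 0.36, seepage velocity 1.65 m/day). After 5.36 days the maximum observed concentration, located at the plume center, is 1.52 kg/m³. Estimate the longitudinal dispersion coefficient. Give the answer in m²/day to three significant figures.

At the plume center C_max = M/(n_e·A·√(4πDt)), so D = M²/(4πt·(n_e·A·C_max)²).
n_e·A·C_max = 0.36 × 27.2 × 1.52 = 14.88 kg/m.
D = 56.9²/(4π × 5.36 × 14.88²) = 0.217 m²/day.

0.217 m²/day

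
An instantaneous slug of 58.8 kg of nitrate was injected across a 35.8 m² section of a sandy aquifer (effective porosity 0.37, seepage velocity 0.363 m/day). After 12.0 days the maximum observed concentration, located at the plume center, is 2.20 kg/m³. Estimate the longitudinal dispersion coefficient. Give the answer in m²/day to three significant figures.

At the plume center C_max = M/(n_e·A·√(4πDt)), so D = M²/(4πt·(n_e·A·C_max)²).
n_e·A·C_max = 0.37 × 35.8 × 2.20 = 29.14 kg/m.
D = 58.8²/(4π × 12.0 × 29.14²) = 0.0270 m²/day.

0.0270 m²/day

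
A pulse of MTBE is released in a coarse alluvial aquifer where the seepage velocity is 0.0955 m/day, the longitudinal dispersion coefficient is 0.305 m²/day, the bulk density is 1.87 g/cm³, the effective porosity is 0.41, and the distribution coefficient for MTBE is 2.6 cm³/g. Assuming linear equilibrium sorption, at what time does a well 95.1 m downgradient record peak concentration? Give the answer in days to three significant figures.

12400 days

Retardation factor R = 1 + ρ_b·K_d/n = 1 + 1.87 × 2.6/0.41 = 12.86.
Sorption retards both mechanisms: v_R = v/R = 0.007426 m/day, D_R = D/R = 0.02372 m²/day.
Peak time from v_R²t² + 2D_R t − x² = 0: t = (√(D_R² + v_R²x²) − D_R)/v_R².
√(D_R² + v_R²x²) = √(0.02372² + 0.007426² × 95.1²) = 0.7066; v_R² = 5.515e-05.
t = (0.7066 − 0.02372)/5.515e-05 = 12400 days.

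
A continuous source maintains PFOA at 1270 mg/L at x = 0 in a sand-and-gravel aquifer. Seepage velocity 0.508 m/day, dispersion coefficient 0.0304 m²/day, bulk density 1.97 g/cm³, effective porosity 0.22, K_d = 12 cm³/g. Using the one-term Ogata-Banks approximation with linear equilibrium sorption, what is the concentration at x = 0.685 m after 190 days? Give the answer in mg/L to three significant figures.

Retardation factor R = 1 + ρ_b·K_d/n = 1 + 1.97 × 12/0.22 = 108.5.
Sorption retards both mechanisms: v_R = v/R = 0.004682 m/day, D_R = D/R = 0.0002802 m²/day.
v_R·t = 0.004682 × 190 = 0.88958 m; 2√(D_R t) = 0.4615 m; argument = (0.685 − 0.88958)/0.4615 = -0.4433.
C = C₀ × ½·erfc(-0.4433) = 1270 × 0.7346 = 933 mg/L.

933 mg/L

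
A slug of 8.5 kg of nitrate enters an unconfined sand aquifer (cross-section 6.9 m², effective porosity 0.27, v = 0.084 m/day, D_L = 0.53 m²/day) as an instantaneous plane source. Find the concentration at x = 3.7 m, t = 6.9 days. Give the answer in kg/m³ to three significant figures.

For an instantaneous plane source, C(x,t) = M/(n_e·A·√(4πDt)) · exp(−(x−vt)²/(4Dt)), with n_e·A the pore (flow) area.
Plume center vt = 0.084 × 6.9 = 0.5796 m, so the well at 3.7 m is 3.1204 m downgradient of the peak.
√(4πDt) = 6.779 m, giving peak height M/(n_e·A·√(4πDt)) = 8.5/(0.27 × 6.9 × 6.779) = 0.6730 kg/m³.
(x−vt)²/(4Dt) = (3.1204)²/(4 × 0.53 × 6.9) = 0.6656; exp(−0.6656) = 0.5140.
C = 0.6730 × 0.5140 = 0.346 kg/m³.

0.346 kg/m³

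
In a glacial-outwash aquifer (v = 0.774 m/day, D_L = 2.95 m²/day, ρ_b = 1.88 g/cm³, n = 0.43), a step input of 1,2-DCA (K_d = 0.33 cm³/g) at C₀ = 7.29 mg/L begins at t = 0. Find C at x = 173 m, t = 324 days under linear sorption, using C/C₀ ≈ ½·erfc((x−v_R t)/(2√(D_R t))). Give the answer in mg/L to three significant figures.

Retardation factor R = 1 + ρ_b·K_d/n = 1 + 1.88 × 0.33/0.43 = 2.443.
Sorption retards both mechanisms: v_R = v/R = 0.3168 m/day, D_R = D/R = 1.208 m²/day.
v_R·t = 0.3168 × 324 = 102.6432 m; 2√(D_R t) = 39.57 m; argument = (173 − 102.6432)/39.57 = 1.778.
C = C₀ × ½·erfc(1.778) = 7.29 × 0.005961 = 0.0435 mg/L.

0.0435 mg/L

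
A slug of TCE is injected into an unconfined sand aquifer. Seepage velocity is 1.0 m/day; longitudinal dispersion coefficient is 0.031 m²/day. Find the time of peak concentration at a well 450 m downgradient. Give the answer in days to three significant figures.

450 days

For the 1D instantaneous-source solution, setting ∂C/∂t = 0 at fixed x gives v²t² + 2Dt − x² = 0, so t = (√(D² + v²x²) − D)/v².
√(D² + v²x²) = √(0.031² + 1.0² × 450²) = 450.0; v² = 1.
t = (450.0 − 0.031)/1 = 450 days (vs. the pure-advection estimate x/v = 450 d).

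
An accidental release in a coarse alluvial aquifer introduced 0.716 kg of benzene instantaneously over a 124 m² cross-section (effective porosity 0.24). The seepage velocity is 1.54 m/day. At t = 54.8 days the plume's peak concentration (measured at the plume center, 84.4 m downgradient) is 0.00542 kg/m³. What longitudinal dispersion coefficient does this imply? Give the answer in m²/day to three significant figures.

At the plume center C_max = M/(n_e·A·√(4πDt)), so D = M²/(4πt·(n_e·A·C_max)²).
n_e·A·C_max = 0.24 × 124 × 0.00542 = 0.1613 kg/m.
D = 0.716²/(4π × 54.8 × 0.1613²) = 0.0286 m²/day.

0.0286 m²/day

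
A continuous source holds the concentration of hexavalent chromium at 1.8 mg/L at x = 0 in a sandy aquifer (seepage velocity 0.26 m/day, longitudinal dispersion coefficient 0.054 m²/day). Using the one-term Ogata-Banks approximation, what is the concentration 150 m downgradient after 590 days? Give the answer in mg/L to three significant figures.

1.20 mg/L

For a continuous step input, C/C₀ ≈ ½·erfc((x−vt)/(2√(Dt))).
vt = 0.26 × 590 = 153.4 m and 2√(Dt) = 2√(0.054 × 590) = 11.29 m.
Argument (x−vt)/(2√(Dt)) = (150 − 153.4)/11.29 = -0.3012; ½·erfc(-0.3012) = 0.6649.
C = 1.8 × 0.6649 = 1.20 mg/L.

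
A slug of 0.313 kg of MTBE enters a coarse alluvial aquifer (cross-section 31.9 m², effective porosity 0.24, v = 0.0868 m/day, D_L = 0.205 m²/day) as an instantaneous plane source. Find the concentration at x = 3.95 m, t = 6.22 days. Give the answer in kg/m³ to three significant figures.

0.00104 kg/m³

For an instantaneous plane source, C(x,t) = M/(n_e·A·√(4πDt)) · exp(−(x−vt)²/(4Dt)), with n_e·A the pore (flow) area.
Plume center vt = 0.0868 × 6.22 = 0.539896 m, so the well at 3.95 m is 3.410104 m downgradient of the peak.
√(4πDt) = 4.003 m, giving peak height M/(n_e·A·√(4πDt)) = 0.313/(0.24 × 31.9 × 4.003) = 0.01021 kg/m³.
(x−vt)²/(4Dt) = (3.410104)²/(4 × 0.205 × 6.22) = 2.280; exp(−2.280) = 0.1023.
C = 0.01021 × 0.1023 = 0.00104 kg/m³.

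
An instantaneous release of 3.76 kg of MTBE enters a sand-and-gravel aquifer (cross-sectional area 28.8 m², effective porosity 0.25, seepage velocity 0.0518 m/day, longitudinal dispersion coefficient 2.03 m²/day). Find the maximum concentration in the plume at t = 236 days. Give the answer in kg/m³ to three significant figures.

0.00673 kg/m³

The peak of an instantaneous 1D plume sits at x = vt; there the Gaussian factor is 1 and C_max = M/(n_e·A·√(4πDt)), where n_e·A is the pore area the mass is dissolved in.
√(4πDt) = √(4π × 2.03 × 236) = 77.59 m, so C_max = 3.76/(0.25 × 28.8 × 77.59) = 0.00673 kg/m³.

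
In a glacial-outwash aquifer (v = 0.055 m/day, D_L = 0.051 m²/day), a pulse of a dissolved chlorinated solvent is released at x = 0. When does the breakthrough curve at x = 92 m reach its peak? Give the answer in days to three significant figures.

For the 1D instantaneous-source solution, setting ∂C/∂t = 0 at fixed x gives v²t² + 2Dt − x² = 0, so t = (√(D² + v²x²) − D)/v².
√(D² + v²x²) = √(0.051² + 0.055² × 92²) = 5.060; v² = 0.003025.
t = (5.060 − 0.051)/0.003025 = 1660 days (vs. the pure-advection estimate x/v = 1670 d).

1660 days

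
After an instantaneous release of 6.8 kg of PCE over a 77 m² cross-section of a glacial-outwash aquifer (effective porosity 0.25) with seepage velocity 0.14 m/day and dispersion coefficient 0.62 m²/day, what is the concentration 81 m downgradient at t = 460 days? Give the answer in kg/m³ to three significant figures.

For an instantaneous plane source, C(x,t) = M/(n_e·A·√(4πDt)) · exp(−(x−vt)²/(4Dt)), with n_e·A the pore (flow) area.
Plume center vt = 0.14 × 460 = 64.4 m, so the well at 81 m is 16.6 m downgradient of the peak.
√(4πDt) = 59.87 m, giving peak height M/(n_e·A·√(4πDt)) = 6.8/(0.25 × 77 × 59.87) = 0.005900 kg/m³.
(x−vt)²/(4Dt) = (16.6)²/(4 × 0.62 × 460) = 0.2415; exp(−0.2415) = 0.7854.
C = 0.005900 × 0.7854 = 0.00463 kg/m³.

0.00463 kg/m³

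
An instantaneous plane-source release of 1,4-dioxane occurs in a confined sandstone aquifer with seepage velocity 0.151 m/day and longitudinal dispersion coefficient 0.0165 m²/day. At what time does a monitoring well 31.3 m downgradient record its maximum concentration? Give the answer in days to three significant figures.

207 days

For the 1D instantaneous-source solution, setting ∂C/∂t = 0 at fixed x gives v²t² + 2Dt − x² = 0, so t = (√(D² + v²x²) − D)/v².
√(D² + v²x²) = √(0.0165² + 0.151² × 31.3²) = 4.726; v² = 0.022801.
t = (4.726 − 0.0165)/0.022801 = 207 days (vs. the pure-advection estimate x/v = 207 d).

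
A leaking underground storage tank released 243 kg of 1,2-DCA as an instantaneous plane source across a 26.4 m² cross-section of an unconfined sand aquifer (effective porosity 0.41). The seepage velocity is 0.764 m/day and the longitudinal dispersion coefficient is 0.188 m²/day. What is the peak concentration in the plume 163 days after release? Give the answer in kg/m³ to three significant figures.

1.14 kg/m³

The peak of an instantaneous 1D plume sits at x = vt; there the Gaussian factor is 1 and C_max = M/(n_e·A·√(4πDt)), where n_e·A is the pore area the mass is dissolved in.
√(4πDt) = √(4π × 0.188 × 163) = 19.62 m, so C_max = 243/(0.41 × 26.4 × 19.62) = 1.14 kg/m³.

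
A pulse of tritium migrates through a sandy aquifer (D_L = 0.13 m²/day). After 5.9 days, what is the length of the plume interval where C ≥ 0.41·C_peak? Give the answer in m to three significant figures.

3.31 m

The plume is Gaussian with σ = √(2Dt) = √(2 × 0.13 × 5.9) = 1.239 m.
C/C_peak = exp(−Δx²/(2σ²)) = 0.41 ⇒ Δx = σ·√(−2 ln 0.41) = 1.239 × 1.335 = 1.654 m.
Width = 2Δx = 3.31 m.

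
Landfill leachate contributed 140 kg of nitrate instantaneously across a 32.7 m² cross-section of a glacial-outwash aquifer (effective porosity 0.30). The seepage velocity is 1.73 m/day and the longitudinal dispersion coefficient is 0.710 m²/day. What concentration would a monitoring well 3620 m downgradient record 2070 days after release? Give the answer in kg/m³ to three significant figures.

For an instantaneous plane source, C(x,t) = M/(n_e·A·√(4πDt)) · exp(−(x−vt)²/(4Dt)), with n_e·A the pore (flow) area.
Plume center vt = 1.73 × 2070 = 3581.1 m, so the well at 3620 m is 38.9 m downgradient of the peak.
√(4πDt) = 135.9 m, giving peak height M/(n_e·A·√(4πDt)) = 140/(0.30 × 32.7 × 135.9) = 0.1050 kg/m³.
(x−vt)²/(4Dt) = (38.9)²/(4 × 0.710 × 2070) = 0.2574; exp(−0.2574) = 0.7731.
C = 0.1050 × 0.7731 = 0.0812 kg/m³.

0.0812 kg/m³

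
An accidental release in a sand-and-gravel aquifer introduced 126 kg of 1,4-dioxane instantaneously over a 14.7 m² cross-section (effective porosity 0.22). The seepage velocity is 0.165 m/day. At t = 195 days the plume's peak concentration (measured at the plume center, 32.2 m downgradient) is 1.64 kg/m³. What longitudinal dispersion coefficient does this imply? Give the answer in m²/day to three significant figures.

At the plume center C_max = M/(n_e·A·√(4πDt)), so D = M²/(4πt·(n_e·A·C_max)²).
n_e·A·C_max = 0.22 × 14.7 × 1.64 = 5.304 kg/m.
D = 126²/(4π × 195 × 5.304²) = 0.230 m²/day.

0.230 m²/day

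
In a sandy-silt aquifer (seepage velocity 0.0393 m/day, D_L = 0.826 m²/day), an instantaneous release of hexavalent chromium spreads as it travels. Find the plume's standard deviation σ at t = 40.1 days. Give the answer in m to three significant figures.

8.14 m

Dispersive spreading gives a Gaussian with σ² = 2Dt; advection only shifts the center.
σ = √(2 × 0.826 × 40.1) = 8.14 m.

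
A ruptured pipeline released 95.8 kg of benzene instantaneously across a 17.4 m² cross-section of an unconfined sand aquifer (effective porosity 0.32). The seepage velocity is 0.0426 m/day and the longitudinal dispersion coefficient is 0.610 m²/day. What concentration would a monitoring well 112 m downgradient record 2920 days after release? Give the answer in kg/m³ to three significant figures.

For an instantaneous plane source, C(x,t) = M/(n_e·A·√(4πDt)) · exp(−(x−vt)²/(4Dt)), with n_e·A the pore (flow) area.
Plume center vt = 0.0426 × 2920 = 124.392 m, so the well at 112 m is 12.392 m upgradient of the peak.
√(4πDt) = 149.6 m, giving peak height M/(n_e·A·√(4πDt)) = 95.8/(0.32 × 17.4 × 149.6) = 0.1150 kg/m³.
(x−vt)²/(4Dt) = (-12.392)²/(4 × 0.610 × 2920) = 0.02155; exp(−0.02155) = 0.9787.
C = 0.1150 × 0.9787 = 0.113 kg/m³.

0.113 kg/m³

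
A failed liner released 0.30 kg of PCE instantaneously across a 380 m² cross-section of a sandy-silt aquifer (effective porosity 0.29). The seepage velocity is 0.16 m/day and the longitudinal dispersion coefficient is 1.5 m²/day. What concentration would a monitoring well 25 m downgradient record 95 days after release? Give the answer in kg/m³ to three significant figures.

5.44e-05 kg/m³

For an instantaneous plane source, C(x,t) = M/(n_e·A·√(4πDt)) · exp(−(x−vt)²/(4Dt)), with n_e·A the pore (flow) area.
Plume center vt = 0.16 × 95 = 15.2 m, so the well at 25 m is 9.8 m downgradient of the peak.
√(4πDt) = 42.32 m, giving peak height M/(n_e·A·√(4πDt)) = 0.30/(0.29 × 380 × 42.32) = 6.433e-05 kg/m³.
(x−vt)²/(4Dt) = (9.8)²/(4 × 1.5 × 95) = 0.1685; exp(−0.1685) = 0.8449.
C = 6.433e-05 × 0.8449 = 5.44e-05 kg/m³.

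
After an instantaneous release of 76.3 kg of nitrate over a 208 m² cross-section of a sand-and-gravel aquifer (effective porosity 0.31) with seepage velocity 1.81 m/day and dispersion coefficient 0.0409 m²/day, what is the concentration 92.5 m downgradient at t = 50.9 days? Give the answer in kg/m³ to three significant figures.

0.228 kg/m³

For an instantaneous plane source, C(x,t) = M/(n_e·A·√(4πDt)) · exp(−(x−vt)²/(4Dt)), with n_e·A the pore (flow) area.
Plume center vt = 1.81 × 50.9 = 92.129 m, so the well at 92.5 m is 0.371 m downgradient of the peak.
√(4πDt) = 5.115 m, giving peak height M/(n_e·A·√(4πDt)) = 76.3/(0.31 × 208 × 5.115) = 0.2313 kg/m³.
(x−vt)²/(4Dt) = (0.371)²/(4 × 0.0409 × 50.9) = 0.01653; exp(−0.01653) = 0.9836.
C = 0.2313 × 0.9836 = 0.228 kg/m³.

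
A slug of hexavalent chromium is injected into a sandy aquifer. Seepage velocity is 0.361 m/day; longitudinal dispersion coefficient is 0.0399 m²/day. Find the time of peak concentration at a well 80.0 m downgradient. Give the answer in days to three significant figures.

221 days

For the 1D instantaneous-source solution, setting ∂C/∂t = 0 at fixed x gives v²t² + 2Dt − x² = 0, so t = (√(D² + v²x²) − D)/v².
√(D² + v²x²) = √(0.0399² + 0.361² × 80.0²) = 28.88; v² = 0.130321.
t = (28.88 − 0.0399)/0.130321 = 221 days (vs. the pure-advection estimate x/v = 222 d).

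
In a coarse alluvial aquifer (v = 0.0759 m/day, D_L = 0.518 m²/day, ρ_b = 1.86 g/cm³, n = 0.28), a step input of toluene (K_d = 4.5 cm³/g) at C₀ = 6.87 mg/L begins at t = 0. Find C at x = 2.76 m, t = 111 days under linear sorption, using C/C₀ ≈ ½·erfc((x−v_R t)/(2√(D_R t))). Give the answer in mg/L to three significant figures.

Retardation factor R = 1 + ρ_b·K_d/n = 1 + 1.86 × 4.5/0.28 = 30.89.
Sorption retards both mechanisms: v_R = v/R = 0.002457 m/day, D_R = D/R = 0.01677 m²/day.
v_R·t = 0.002457 × 111 = 0.272727 m; 2√(D_R t) = 2.729 m; argument = (2.76 − 0.272727)/2.729 = 0.9114.
C = C₀ × ½·erfc(0.9114) = 6.87 × 0.09871 = 0.678 mg/L.

0.678 mg/L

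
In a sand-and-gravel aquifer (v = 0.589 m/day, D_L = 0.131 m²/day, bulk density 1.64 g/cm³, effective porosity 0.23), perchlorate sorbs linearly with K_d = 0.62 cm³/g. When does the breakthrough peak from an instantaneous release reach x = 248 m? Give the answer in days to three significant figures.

2280 days

Retardation factor R = 1 + ρ_b·K_d/n = 1 + 1.64 × 0.62/0.23 = 5.421.
Sorption retards both mechanisms: v_R = v/R = 0.1087 m/day, D_R = D/R = 0.02417 m²/day.
Peak time from v_R²t² + 2D_R t − x² = 0: t = (√(D_R² + v_R²x²) − D_R)/v_R².
√(D_R² + v_R²x²) = √(0.02417² + 0.1087² × 248²) = 26.96; v_R² = 0.01182.
t = (26.96 − 0.02417)/0.01182 = 2280 days.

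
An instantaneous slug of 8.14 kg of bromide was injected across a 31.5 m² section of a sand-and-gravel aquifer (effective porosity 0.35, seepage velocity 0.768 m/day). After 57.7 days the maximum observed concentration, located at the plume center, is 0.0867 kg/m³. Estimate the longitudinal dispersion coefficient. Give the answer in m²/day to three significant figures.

At the plume center C_max = M/(n_e·A·√(4πDt)), so D = M²/(4πt·(n_e·A·C_max)²).
n_e·A·C_max = 0.35 × 31.5 × 0.0867 = 0.9559 kg/m.
D = 8.14²/(4π × 57.7 × 0.9559²) = 0.100 m²/day.

0.100 m²/day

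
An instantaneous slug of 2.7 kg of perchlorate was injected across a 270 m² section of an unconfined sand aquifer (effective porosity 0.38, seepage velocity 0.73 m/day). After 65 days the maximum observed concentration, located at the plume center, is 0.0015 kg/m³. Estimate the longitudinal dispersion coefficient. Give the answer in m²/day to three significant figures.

0.377 m²/day

At the plume center C_max = M/(n_e·A·√(4πDt)), so D = M²/(4πt·(n_e·A·C_max)²).
n_e·A·C_max = 0.38 × 270 × 0.0015 = 0.1539 kg/m.
D = 2.7²/(4π × 65 × 0.1539²) = 0.377 m²/day.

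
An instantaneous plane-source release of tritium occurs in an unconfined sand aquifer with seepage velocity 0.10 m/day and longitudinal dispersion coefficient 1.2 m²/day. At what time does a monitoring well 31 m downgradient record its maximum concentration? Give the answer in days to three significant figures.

212 days

For the 1D instantaneous-source solution, setting ∂C/∂t = 0 at fixed x gives v²t² + 2Dt − x² = 0, so t = (√(D² + v²x²) − D)/v².
√(D² + v²x²) = √(1.2² + 0.10² × 31²) = 3.324; v² = 0.01.
t = (3.324 − 1.2)/0.01 = 212 days (vs. the pure-advection estimate x/v = 310 d).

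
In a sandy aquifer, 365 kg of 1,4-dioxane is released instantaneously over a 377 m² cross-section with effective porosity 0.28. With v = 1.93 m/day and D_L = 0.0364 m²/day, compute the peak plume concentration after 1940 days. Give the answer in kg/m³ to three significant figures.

0.116 kg/m³

The peak of an instantaneous 1D plume sits at x = vt; there the Gaussian factor is 1 and C_max = M/(n_e·A·√(4πDt)), where n_e·A is the pore area the mass is dissolved in.
√(4πDt) = √(4π × 0.0364 × 1940) = 29.79 m, so C_max = 365/(0.28 × 377 × 29.79) = 0.116 kg/m³.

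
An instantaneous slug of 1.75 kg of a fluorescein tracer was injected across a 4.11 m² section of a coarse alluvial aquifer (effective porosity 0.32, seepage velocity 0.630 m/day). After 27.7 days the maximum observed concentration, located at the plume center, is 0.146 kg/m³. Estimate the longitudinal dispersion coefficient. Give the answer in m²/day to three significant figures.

At the plume center C_max = M/(n_e·A·√(4πDt)), so D = M²/(4πt·(n_e·A·C_max)²).
n_e·A·C_max = 0.32 × 4.11 × 0.146 = 0.1920 kg/m.
D = 1.75²/(4π × 27.7 × 0.1920²) = 0.239 m²/day.

0.239 m²/day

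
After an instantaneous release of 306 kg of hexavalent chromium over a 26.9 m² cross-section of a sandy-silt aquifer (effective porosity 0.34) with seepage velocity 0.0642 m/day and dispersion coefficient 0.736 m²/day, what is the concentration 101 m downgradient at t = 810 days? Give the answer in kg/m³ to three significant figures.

0.141 kg/m³

For an instantaneous plane source, C(x,t) = M/(n_e·A·√(4πDt)) · exp(−(x−vt)²/(4Dt)), with n_e·A the pore (flow) area.
Plume center vt = 0.0642 × 810 = 52.002 m, so the well at 101 m is 48.998 m downgradient of the peak.
√(4πDt) = 86.55 m, giving peak height M/(n_e·A·√(4πDt)) = 306/(0.34 × 26.9 × 86.55) = 0.3866 kg/m³.
(x−vt)²/(4Dt) = (48.998)²/(4 × 0.736 × 810) = 1.007; exp(−1.007) = 0.3653.
C = 0.3866 × 0.3653 = 0.141 kg/m³.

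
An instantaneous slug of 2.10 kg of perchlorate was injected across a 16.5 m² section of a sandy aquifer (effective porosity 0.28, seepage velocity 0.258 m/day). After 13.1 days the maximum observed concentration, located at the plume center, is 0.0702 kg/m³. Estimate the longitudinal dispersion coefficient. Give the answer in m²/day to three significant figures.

0.255 m²/day

At the plume center C_max = M/(n_e·A·√(4πDt)), so D = M²/(4πt·(n_e·A·C_max)²).
n_e·A·C_max = 0.28 × 16.5 × 0.0702 = 0.3243 kg/m.
D = 2.10²/(4π × 13.1 × 0.3243²) = 0.255 m²/day.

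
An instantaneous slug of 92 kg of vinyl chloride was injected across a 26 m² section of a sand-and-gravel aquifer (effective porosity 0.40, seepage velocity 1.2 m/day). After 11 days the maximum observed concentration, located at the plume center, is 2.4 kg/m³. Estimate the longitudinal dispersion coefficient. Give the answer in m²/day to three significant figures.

0.0983 m²/day

At the plume center C_max = M/(n_e·A·√(4πDt)), so D = M²/(4πt·(n_e·A·C_max)²).
n_e·A·C_max = 0.40 × 26 × 2.4 = 24.96 kg/m.
D = 92²/(4π × 11 × 24.96²) = 0.0983 m²/day.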